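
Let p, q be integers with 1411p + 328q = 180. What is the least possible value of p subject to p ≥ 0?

300

gcd(1411, 328) = 1.
1 divides 180, so solutions exist.
By Bézout, 1411·(-53) + 328·(228) = 1.
Scale by 180/1 = 180: (p₀, q₀) = (-9540, 41040).
General solution: p = -9540 + 328t, q = 41040 - 1411t for integer t.
p ≥ 0: smallest is -9540 mod 328 = 300 (at t = 30), with q = -1290.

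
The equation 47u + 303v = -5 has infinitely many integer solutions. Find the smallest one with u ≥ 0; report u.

290

gcd(303, 47) = 1  (303 = 6×47 + 21, 47 = 2×21 + 5, 21 = 4×5 + 1, 5 = 5×1).
1 divides -5, so solutions exist.
Back-substituting, 47×(-58) + 303×(9) = 1.
Scale by -5/1 = -5: (u₀, v₀) = (290, -45).
General solution: u = 290 + 303t, v = -45 - 47t for integer t.
u ≥ 0: smallest is 290 mod 303 = 290 (at t = 0), with v = -45.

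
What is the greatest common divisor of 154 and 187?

11

gcd(187, 154):
  187 = 1*154 + 33
  154 = 4*33 + 22
  33 = 1*22 + 11
  22 = 2*11
so gcd(187, 154) = 11.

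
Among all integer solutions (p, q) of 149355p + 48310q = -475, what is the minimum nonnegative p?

5677

gcd(149355, 48310):
  149355 = 3×48310 + 4425
  48310 = 10×4425 + 4060
  4425 = 1×4060 + 365
  4060 = 11×365 + 45
  365 = 8×45 + 5
  45 = 9×5
so gcd(149355, 48310) = 5.
5 divides -475, so solutions exist.
Back-substitute for Bézout coefficients:
  5 = 365 - 8×45
  ... = 149355×(1059) + 48310×(-3274)
Scale by -475/5 = -95: (p₀, q₀) = (-100605, 311030).
General solution: p = -100605 + 9662t, q = 311030 - 29871t for integer t.
p ≥ 0: smallest is -100605 mod 9662 = 5677 (at t = 11), with q = -17551.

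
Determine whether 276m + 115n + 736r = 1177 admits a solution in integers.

gcd(276, 115):
  276 = 2·115 + 46
  115 = 2·46 + 23
  46 = 2·23
so gcd(276, 115) = 23.
gcd(23, 736) = 23.
23 does not divide 1177 (remainder 4), so no integer solutions.

no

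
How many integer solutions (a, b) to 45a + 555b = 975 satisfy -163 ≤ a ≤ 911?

29

gcd(555, 45) = 15  (555 = 12*45 + 15, 45 = 3*15).
Back-substituting, 45*(-12) + 555*(1) = 15.
Scale by 65: particular solution (-780, 65); reduce a mod 37: (34, -1).
General solution: a = 34 + 37t, b = -1 - 3t for integer t.
-163 ≤ 34 + 37t ≤ 911 gives t ∈ [-5, 23], which is 29 values.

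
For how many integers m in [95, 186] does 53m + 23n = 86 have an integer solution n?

gcd(53, 23) = 1.
By Bézout, 53*(10) + 23*(-23) = 1.
Particular solution: (9, -17).
General solution: m = 9 + 23t, n = -17 - 53t for integer t.
95 ≤ 9 + 23t ≤ 186 gives t ∈ [4, 7], which is 4 values.

4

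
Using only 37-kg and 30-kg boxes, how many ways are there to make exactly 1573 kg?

1

Need nonnegative integers with 37j + 30k = 1573.
gcd(37, 30) = 1, and 37·(13) + 30·(-16) = 1.
So (j₀, k₀) = (20449, -25168); general j = 20449 + 30t, k = -25168 - 37t.
j ≥ 0 ⇒ t ≥ -681; k ≥ 0 ⇒ t ≤ -681. That's 1 value of t.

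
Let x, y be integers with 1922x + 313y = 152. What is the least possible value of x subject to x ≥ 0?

gcd(1922, 313):
  1922 = 6×313 + 44
  313 = 7×44 + 5
  44 = 8×5 + 4
  5 = 1×4 + 1
  4 = 4×1
so gcd(1922, 313) = 1.
1 divides 152, so solutions exist.
Back-substitute for Bézout coefficients:
  1 = 5 - 1×4
  ... = 1922×(-64) + 313×(393)
Scale by 152/1 = 152: (x₀, y₀) = (-9728, 59736).
General solution: x = -9728 + 313t, y = 59736 - 1922t for integer t.
x ≥ 0: smallest is -9728 mod 313 = 288 (at t = 32), with y = -1768.

288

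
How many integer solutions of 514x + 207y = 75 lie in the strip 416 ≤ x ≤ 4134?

gcd(514, 207) = 1  (514 = 2×207 + 100, 207 = 2×100 + 7, 100 = 14×7 + 2, 7 = 3×2 + 1, 2 = 2×1).
Back-substituting, 514×(-89) + 207×(221) = 1.
Scale by 75: particular solution (-6675, 16575); reduce x mod 207: (156, -387).
General solution: x = 156 + 207t, y = -387 - 514t for integer t.
416 ≤ 156 + 207t ≤ 4134 gives t ∈ [2, 19], which is 18 values.

18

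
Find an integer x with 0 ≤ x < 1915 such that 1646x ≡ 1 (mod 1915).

1616

gcd(1915, 1646) = 1.
By Bézout, 1646×(-299) + 1915×(257) = 1.
So 1646×-299 ≡ 1 (mod 1915), and -299 mod 1915 = 1616.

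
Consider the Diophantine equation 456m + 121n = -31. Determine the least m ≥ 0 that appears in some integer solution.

40

gcd(456, 121) = 1.
1 divides -31, so solutions exist.
By Bézout, 456×(-13) + 121×(49) = 1.
Scale by -31/1 = -31: (m₀, n₀) = (403, -1519).
General solution: m = 403 + 121t, n = -1519 - 456t for integer t.
m ≥ 0: smallest is 403 mod 121 = 40 (at t = -3), with n = -151.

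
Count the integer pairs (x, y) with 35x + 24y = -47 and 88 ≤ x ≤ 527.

gcd(35, 24) = 1  (35 = 1*24 + 11, 24 = 2*11 + 2, 11 = 5*2 + 1, 2 = 2*1).
Back-substituting, 35*(11) + 24*(-16) = 1.
Scale by -47: particular solution (-517, 752); reduce x mod 24: (11, -18).
General solution: x = 11 + 24t, y = -18 - 35t for integer t.
88 ≤ 11 + 24t ≤ 527 gives t ∈ [4, 21], which is 18 values.

18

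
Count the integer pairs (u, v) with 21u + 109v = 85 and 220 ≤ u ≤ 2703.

23

gcd(109, 21) = 1.
By Bézout, 21·(26) + 109·(-5) = 1.
Particular solution: (30, -5).
General solution: u = 30 + 109t, v = -5 - 21t for integer t.
220 ≤ 30 + 109t ≤ 2703 gives t ∈ [2, 24], which is 23 values.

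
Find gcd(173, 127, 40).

gcd(173, 127):
  173 = 1·127 + 46
  127 = 2·46 + 35
  46 = 1·35 + 11
  35 = 3·11 + 2
  11 = 5·2 + 1
  2 = 2·1
so gcd(173, 127) = 1.
gcd(1, 40) = 1.

1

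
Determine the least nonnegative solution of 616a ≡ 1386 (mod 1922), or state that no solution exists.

723

gcd(1922, 616) = 2.
2 divides 1386, so solutions exist.
By Bézout, 616·(-78) + 1922·(25) = 2.
So 616·(-78) ≡ 2 (mod 1922); multiply by 693: a ≡ -54054 (mod 961).
Smallest nonnegative: a = -54054 mod 961 = 723.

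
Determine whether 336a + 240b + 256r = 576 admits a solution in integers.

gcd(336, 240):
  336 = 1×240 + 96
  240 = 2×96 + 48
  96 = 2×48
so gcd(336, 240) = 48.
gcd(48, 256) = 16.
16 divides 576, so integer solutions exist.

yes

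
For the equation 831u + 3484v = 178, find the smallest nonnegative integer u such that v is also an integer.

gcd(3484, 831):
  3484 = 4×831 + 160
  831 = 5×160 + 31
  160 = 5×31 + 5
  31 = 6×5 + 1
  5 = 5×1
so gcd(3484, 831) = 1.
1 divides 178, so solutions exist.
Back-substitute for Bézout coefficients:
  1 = 31 - 6×5
  ... = 831×(675) + 3484×(-161)
Scale by 178/1 = 178: (u₀, v₀) = (120150, -28658).
General solution: u = 120150 + 3484t, v = -28658 - 831t for integer t.
u ≥ 0: smallest is 120150 mod 3484 = 1694 (at t = -34), with v = -404.

1694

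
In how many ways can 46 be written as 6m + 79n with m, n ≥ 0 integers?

gcd(79, 6) = 1  (79 = 13×6 + 1, 6 = 6×1).
Back-substituting, 6×(-13) + 79×(1) = 1.
Scale by 46: one solution is (-598, 46). Reduce m mod 79: (34, -2).
General: m = 34 + 79t, n = -2 - 6t.
m ≥ 0 ⇒ t ≥ 0; n ≥ 0 ⇒ t ≤ -1. So t ∈ [0, -1]: 0 solutions.

0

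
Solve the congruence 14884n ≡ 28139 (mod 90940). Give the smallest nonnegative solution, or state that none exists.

gcd(90940, 14884) = 4.
4 does not divide 28139, so the congruence has no solution.

no solution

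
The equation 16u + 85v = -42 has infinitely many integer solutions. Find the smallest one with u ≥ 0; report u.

8

gcd(85, 16) = 1.
1 divides -42, so solutions exist.
By Bézout, 16×(16) + 85×(-3) = 1.
Scale by -42/1 = -42: (u₀, v₀) = (-672, 126).
General solution: u = -672 + 85t, v = 126 - 16t for integer t.
u ≥ 0: smallest is -672 mod 85 = 8 (at t = 8), with v = -2.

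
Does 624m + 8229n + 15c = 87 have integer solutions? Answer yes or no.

yes

gcd(8229, 624) = 39  (8229 = 13·624 + 117, 624 = 5·117 + 39, 117 = 3·39).
gcd(39, 15) = 3.
3 divides 87, so integer solutions exist.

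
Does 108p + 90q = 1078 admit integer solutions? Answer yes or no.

gcd(108, 90) = 18.
18 does not divide 1078 (remainder 16), so no integer solutions.

no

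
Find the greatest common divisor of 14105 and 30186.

gcd(30186, 14105):
  30186 = 2·14105 + 1976
  14105 = 7·1976 + 273
  1976 = 7·273 + 65
  273 = 4·65 + 13
  65 = 5·13
so gcd(30186, 14105) = 13.

13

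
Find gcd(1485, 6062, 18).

gcd(6062, 1485):
  6062 = 4*1485 + 122
  1485 = 12*122 + 21
  122 = 5*21 + 17
  21 = 1*17 + 4
  17 = 4*4 + 1
  4 = 4*1
so gcd(6062, 1485) = 1.
gcd(1, 18) = 1.

1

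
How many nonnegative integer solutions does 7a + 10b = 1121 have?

gcd(10, 7):
  10 = 1·7 + 3
  7 = 2·3 + 1
  3 = 3·1
so gcd(10, 7) = 1.
Back-substitute for Bézout coefficients:
  1 = 7 - 2·3
  ... = 7·(3) + 10·(-2)
Scale by 1121: one solution is (3363, -2242). Reduce a mod 10: (3, 110).
General: a = 3 + 10t, b = 110 - 7t.
a ≥ 0 ⇒ t ≥ 0; b ≥ 0 ⇒ t ≤ 15. So t ∈ [0, 15]: 16 solutions.

16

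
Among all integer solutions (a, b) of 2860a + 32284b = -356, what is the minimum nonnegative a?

gcd(32284, 2860) = 4  (32284 = 11×2860 + 824, 2860 = 3×824 + 388, 824 = 2×388 + 48, 388 = 8×48 + 4, 48 = 12×4).
4 divides -356, so solutions exist.
Back-substituting, 2860×(666) + 32284×(-59) = 4.
Scale by -356/4 = -89: (a₀, b₀) = (-59274, 5251).
General solution: a = -59274 + 8071t, b = 5251 - 715t for integer t.
a ≥ 0: smallest is -59274 mod 8071 = 5294 (at t = 8), with b = -469.

5294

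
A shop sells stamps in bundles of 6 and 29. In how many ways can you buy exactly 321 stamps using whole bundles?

Need nonnegative integers with 6j + 29k = 321.
gcd(6, 29) = 1, and 6·(5) + 29·(-1) = 1.
So (j₀, k₀) = (1605, -321); general j = 1605 + 29t, k = -321 - 6t.
j ≥ 0 ⇒ t ≥ -55; k ≥ 0 ⇒ t ≤ -54. That's 2 values of t.

2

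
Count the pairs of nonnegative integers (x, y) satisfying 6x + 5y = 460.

gcd(6, 5) = 1  (6 = 1*5 + 1, 5 = 5*1).
Back-substituting, 6*(1) + 5*(-1) = 1.
Scale by 460: one solution is (460, -460). Reduce x mod 5: (0, 92).
General: x = 0 + 5t, y = 92 - 6t.
x ≥ 0 ⇒ t ≥ 0; y ≥ 0 ⇒ t ≤ 15. So t ∈ [0, 15]: 16 solutions.

16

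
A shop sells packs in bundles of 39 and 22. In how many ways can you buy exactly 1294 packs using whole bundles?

Need nonnegative integers with 39j + 22k = 1294.
gcd(39, 22) = 1, and 39·(-9) + 22·(16) = 1.
So (j₀, k₀) = (-11646, 20704); general j = -11646 + 22t, k = 20704 - 39t.
j ≥ 0 ⇒ t ≥ 530; k ≥ 0 ⇒ t ≤ 530. That's 1 value of t.

1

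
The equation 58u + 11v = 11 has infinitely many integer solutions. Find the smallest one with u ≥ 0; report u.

gcd(58, 11) = 1  (58 = 5×11 + 3, 11 = 3×3 + 2, 3 = 1×2 + 1, 2 = 2×1).
1 divides 11, so solutions exist.
Back-substituting, 58×(4) + 11×(-21) = 1.
Scale by 11/1 = 11: (u₀, v₀) = (44, -231).
General solution: u = 44 + 11t, v = -231 - 58t for integer t.
u ≥ 0: smallest is 44 mod 11 = 0 (at t = -4), with v = 1.

0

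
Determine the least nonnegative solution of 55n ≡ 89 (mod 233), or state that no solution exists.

116

gcd(233, 55) = 1  (233 = 4*55 + 13, 55 = 4*13 + 3, 13 = 4*3 + 1, 3 = 3*1).
1 divides 89, so solutions exist.
Back-substituting, 55*(-72) + 233*(17) = 1.
So 55*(-72) ≡ 1 (mod 233); multiply by 89: n ≡ -6408 (mod 233).
Smallest nonnegative: n = -6408 mod 233 = 116.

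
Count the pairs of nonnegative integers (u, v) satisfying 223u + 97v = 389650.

gcd(223, 97) = 1.
By Bézout, 223×(-10) + 97×(23) = 1.
One solution: (87, 3817).
General: u = 87 + 97t, v = 3817 - 223t.
u ≥ 0 ⇒ t ≥ 0; v ≥ 0 ⇒ t ≤ 17. So t ∈ [0, 17]: 18 solutions.

18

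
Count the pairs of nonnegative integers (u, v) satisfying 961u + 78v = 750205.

10

gcd(961, 78) = 1.
By Bézout, 961×(25) + 78×(-308) = 1.
One solution: (25, 9310).
General: u = 25 + 78t, v = 9310 - 961t.
u ≥ 0 ⇒ t ≥ 0; v ≥ 0 ⇒ t ≤ 9. So t ∈ [0, 9]: 10 solutions.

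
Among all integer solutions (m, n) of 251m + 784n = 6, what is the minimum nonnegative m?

50

gcd(784, 251) = 1  (784 = 3*251 + 31, 251 = 8*31 + 3, 31 = 10*3 + 1, 3 = 3*1).
1 divides 6, so solutions exist.
Back-substituting, 251*(-253) + 784*(81) = 1.
Scale by 6/1 = 6: (m₀, n₀) = (-1518, 486).
General solution: m = -1518 + 784t, n = 486 - 251t for integer t.
m ≥ 0: smallest is -1518 mod 784 = 50 (at t = 2), with n = -16.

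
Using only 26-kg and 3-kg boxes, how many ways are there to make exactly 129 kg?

2

Need nonnegative integers with 26j + 3k = 129.
gcd(26, 3) = 1, and 26·(-1) + 3·(9) = 1.
So (j₀, k₀) = (-129, 1161); general j = -129 + 3t, k = 1161 - 26t.
j ≥ 0 ⇒ t ≥ 43; k ≥ 0 ⇒ t ≤ 44. That's 2 values of t.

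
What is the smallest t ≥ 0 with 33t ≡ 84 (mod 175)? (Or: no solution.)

gcd(175, 33):
  175 = 5×33 + 10
  33 = 3×10 + 3
  10 = 3×3 + 1
  3 = 3×1
so gcd(175, 33) = 1.
1 divides 84, so solutions exist.
Back-substitute for Bézout coefficients:
  1 = 10 - 3×3
  ... = 33×(-53) + 175×(10)
So 33×(-53) ≡ 1 (mod 175); multiply by 84: t ≡ -4452 (mod 175).
Smallest nonnegative: t = -4452 mod 175 = 98.

98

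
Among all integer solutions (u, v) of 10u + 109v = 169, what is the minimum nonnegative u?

6

gcd(109, 10) = 1.
1 divides 169, so solutions exist.
By Bézout, 10·(11) + 109·(-1) = 1.
Scale by 169/1 = 169: (u₀, v₀) = (1859, -169).
General solution: u = 1859 + 109t, v = -169 - 10t for integer t.
u ≥ 0: smallest is 1859 mod 109 = 6 (at t = -17), with v = 1.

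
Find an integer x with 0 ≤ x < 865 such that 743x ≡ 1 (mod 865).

gcd(865, 743) = 1.
By Bézout, 743×(-78) + 865×(67) = 1.
So 743×-78 ≡ 1 (mod 865), and -78 mod 865 = 787.

787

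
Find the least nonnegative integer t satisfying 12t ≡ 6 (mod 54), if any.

5

gcd(54, 12) = 6.
6 divides 6, so solutions exist.
By Bézout, 12·(-4) + 54·(1) = 6.
So 12·(-4) ≡ 6 (mod 54); multiply by 1: t ≡ -4 (mod 9).
Smallest nonnegative: t = -4 mod 9 = 5.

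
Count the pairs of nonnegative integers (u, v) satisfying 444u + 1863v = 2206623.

gcd(1863, 444) = 3.
By Bézout, 444×(214) + 1863×(-51) = 3.
One solution: (283, 1117).
General: u = 283 + 621t, v = 1117 - 148t.
u ≥ 0 ⇒ t ≥ 0; v ≥ 0 ⇒ t ≤ 7. So t ∈ [0, 7]: 8 solutions.

8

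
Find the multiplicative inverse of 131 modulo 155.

gcd(155, 131) = 1  (155 = 1×131 + 24, 131 = 5×24 + 11, 24 = 2×11 + 2, 11 = 5×2 + 1, 2 = 2×1).
Back-substituting, 131×(71) + 155×(-60) = 1.
So 131×71 ≡ 1 (mod 155), and 71 mod 155 = 71.

71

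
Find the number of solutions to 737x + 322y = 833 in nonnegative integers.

gcd(737, 322) = 1.
By Bézout, 737·(-45) + 322·(103) = 1.
One solution: (189, -430).
General: x = 189 + 322t, y = -430 - 737t.
x ≥ 0 ⇒ t ≥ 0; y ≥ 0 ⇒ t ≤ -1. So t ∈ [0, -1]: 0 solutions.

0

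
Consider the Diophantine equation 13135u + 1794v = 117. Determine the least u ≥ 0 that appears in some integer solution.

507

gcd(13135, 1794):
  13135 = 7*1794 + 577
  1794 = 3*577 + 63
  577 = 9*63 + 10
  63 = 6*10 + 3
  10 = 3*3 + 1
  3 = 3*1
so gcd(13135, 1794) = 1.
1 divides 117, so solutions exist.
Back-substitute for Bézout coefficients:
  1 = 10 - 3*3
  ... = 13135*(541) + 1794*(-3961)
Scale by 117/1 = 117: (u₀, v₀) = (63297, -463437).
General solution: u = 63297 + 1794t, v = -463437 - 13135t for integer t.
u ≥ 0: smallest is 63297 mod 1794 = 507 (at t = -35), with v = -3712.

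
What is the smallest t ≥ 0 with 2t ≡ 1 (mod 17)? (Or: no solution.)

gcd(17, 2) = 1  (17 = 8×2 + 1, 2 = 2×1).
1 divides 1, so solutions exist.
Back-substituting, 2×(-8) + 17×(1) = 1.
So 2×(-8) ≡ 1 (mod 17); multiply by 1: t ≡ -8 (mod 17).
Smallest nonnegative: t = -8 mod 17 = 9.

9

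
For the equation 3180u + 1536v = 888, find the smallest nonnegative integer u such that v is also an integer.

gcd(3180, 1536) = 12.
12 divides 888, so solutions exist.
By Bézout, 3180*(57) + 1536*(-118) = 12.
Scale by 888/12 = 74: (u₀, v₀) = (4218, -8732).
General solution: u = 4218 + 128t, v = -8732 - 265t for integer t.
u ≥ 0: smallest is 4218 mod 128 = 122 (at t = -32), with v = -252.

122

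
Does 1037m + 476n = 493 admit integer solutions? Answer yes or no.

yes

gcd(1037, 476) = 17.
17 divides 493, so integer solutions exist.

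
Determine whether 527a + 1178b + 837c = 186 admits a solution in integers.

yes

gcd(1178, 527) = 31  (1178 = 2*527 + 124, 527 = 4*124 + 31, 124 = 4*31).
gcd(31, 837) = 31.
31 divides 186, so integer solutions exist.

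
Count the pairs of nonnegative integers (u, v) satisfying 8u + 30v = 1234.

gcd(30, 8):
  30 = 3×8 + 6
  8 = 1×6 + 2
  6 = 3×2
so gcd(30, 8) = 2.
Back-substitute for Bézout coefficients:
  2 = 8 - 1×6
  ... = 8×(4) + 30×(-1)
Scale by 617: one solution is (2468, -617). Reduce u mod 15: (8, 39).
General: u = 8 + 15t, v = 39 - 4t.
u ≥ 0 ⇒ t ≥ 0; v ≥ 0 ⇒ t ≤ 9. So t ∈ [0, 9]: 10 solutions.

10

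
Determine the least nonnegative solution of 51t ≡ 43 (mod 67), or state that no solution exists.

35

gcd(67, 51) = 1  (67 = 1·51 + 16, 51 = 3·16 + 3, 16 = 5·3 + 1, 3 = 3·1).
1 divides 43, so solutions exist.
Back-substituting, 51·(-21) + 67·(16) = 1.
So 51·(-21) ≡ 1 (mod 67); multiply by 43: t ≡ -903 (mod 67).
Smallest nonnegative: t = -903 mod 67 = 35.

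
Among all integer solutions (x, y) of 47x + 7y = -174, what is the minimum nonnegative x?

gcd(47, 7):
  47 = 6·7 + 5
  7 = 1·5 + 2
  5 = 2·2 + 1
  2 = 2·1
so gcd(47, 7) = 1.
1 divides -174, so solutions exist.
Back-substitute for Bézout coefficients:
  1 = 5 - 2·2
  ... = 47·(3) + 7·(-20)
Scale by -174/1 = -174: (x₀, y₀) = (-522, 3480).
General solution: x = -522 + 7t, y = 3480 - 47t for integer t.
x ≥ 0: smallest is -522 mod 7 = 3 (at t = 75), with y = -45.

3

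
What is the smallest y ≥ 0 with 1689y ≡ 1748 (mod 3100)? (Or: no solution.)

2332

gcd(3100, 1689):
  3100 = 1*1689 + 1411
  1689 = 1*1411 + 278
  1411 = 5*278 + 21
  278 = 13*21 + 5
  21 = 4*5 + 1
  5 = 5*1
so gcd(3100, 1689) = 1.
1 divides 1748, so solutions exist.
Back-substitute for Bézout coefficients:
  1 = 21 - 4*5
  ... = 1689*(-591) + 3100*(322)
So 1689*(-591) ≡ 1 (mod 3100); multiply by 1748: y ≡ -1033068 (mod 3100).
Smallest nonnegative: y = -1033068 mod 3100 = 2332.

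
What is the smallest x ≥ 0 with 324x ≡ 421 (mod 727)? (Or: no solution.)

gcd(727, 324) = 1.
1 divides 421, so solutions exist.
By Bézout, 324×(92) + 727×(-41) = 1.
So 324×(92) ≡ 1 (mod 727); multiply by 421: x ≡ 38732 (mod 727).
Smallest nonnegative: x = 38732 mod 727 = 201.

201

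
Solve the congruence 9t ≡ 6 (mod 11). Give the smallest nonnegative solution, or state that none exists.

8

gcd(11, 9) = 1.
1 divides 6, so solutions exist.
By Bézout, 9×(5) + 11×(-4) = 1.
So 9×(5) ≡ 1 (mod 11); multiply by 6: t ≡ 30 (mod 11).
Smallest nonnegative: t = 30 mod 11 = 8.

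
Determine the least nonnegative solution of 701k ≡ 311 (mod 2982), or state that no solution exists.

1417

gcd(2982, 701) = 1  (2982 = 4·701 + 178, 701 = 3·178 + 167, 178 = 1·167 + 11, 167 = 15·11 + 2, 11 = 5·2 + 1, 2 = 2·1).
1 divides 311, so solutions exist.
Back-substituting, 701·(-1357) + 2982·(319) = 1.
So 701·(-1357) ≡ 1 (mod 2982); multiply by 311: k ≡ -422027 (mod 2982).
Smallest nonnegative: k = -422027 mod 2982 = 1417.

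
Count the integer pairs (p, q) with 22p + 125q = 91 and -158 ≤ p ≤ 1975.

gcd(125, 22):
  125 = 5·22 + 15
  22 = 1·15 + 7
  15 = 2·7 + 1
  7 = 7·1
so gcd(125, 22) = 1.
Back-substitute for Bézout coefficients:
  1 = 15 - 2·7
  ... = 22·(-17) + 125·(3)
Scale by 91: particular solution (-1547, 273); reduce p mod 125: (78, -13).
General solution: p = 78 + 125t, q = -13 - 22t for integer t.
-158 ≤ 78 + 125t ≤ 1975 gives t ∈ [-1, 15], which is 17 values.

17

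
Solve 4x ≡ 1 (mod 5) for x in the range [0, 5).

gcd(5, 4) = 1.
By Bézout, 4*(-1) + 5*(1) = 1.
So 4*-1 ≡ 1 (mod 5), and -1 mod 5 = 4.

4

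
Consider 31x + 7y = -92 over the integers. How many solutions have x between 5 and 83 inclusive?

gcd(31, 7) = 1.
By Bézout, 31·(-2) + 7·(9) = 1.
Particular solution: (2, -22).
General solution: x = 2 + 7t, y = -22 - 31t for integer t.
5 ≤ 2 + 7t ≤ 83 gives t ∈ [1, 11], which is 11 values.

11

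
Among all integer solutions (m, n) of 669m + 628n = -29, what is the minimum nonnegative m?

gcd(669, 628) = 1.
1 divides -29, so solutions exist.
By Bézout, 669×(-291) + 628×(310) = 1.
Scale by -29/1 = -29: (m₀, n₀) = (8439, -8990).
General solution: m = 8439 + 628t, n = -8990 - 669t for integer t.
m ≥ 0: smallest is 8439 mod 628 = 275 (at t = -13), with n = -293.

275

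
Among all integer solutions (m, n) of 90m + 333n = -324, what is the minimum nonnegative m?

gcd(333, 90) = 9  (333 = 3×90 + 63, 90 = 1×63 + 27, 63 = 2×27 + 9, 27 = 3×9).
9 divides -324, so solutions exist.
Back-substituting, 90×(-11) + 333×(3) = 9.
Scale by -324/9 = -36: (m₀, n₀) = (396, -108).
General solution: m = 396 + 37t, n = -108 - 10t for integer t.
m ≥ 0: smallest is 396 mod 37 = 26 (at t = -10), with n = -8.

26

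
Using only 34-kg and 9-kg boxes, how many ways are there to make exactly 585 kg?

Need nonnegative integers with 34j + 9k = 585.
gcd(34, 9) = 1, and 34·(4) + 9·(-15) = 1.
So (j₀, k₀) = (2340, -8775); general j = 2340 + 9t, k = -8775 - 34t.
j ≥ 0 ⇒ t ≥ -260; k ≥ 0 ⇒ t ≤ -259. That's 2 values of t.

2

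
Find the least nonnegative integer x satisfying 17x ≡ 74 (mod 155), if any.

gcd(155, 17):
  155 = 9·17 + 2
  17 = 8·2 + 1
  2 = 2·1
so gcd(155, 17) = 1.
1 divides 74, so solutions exist.
Back-substitute for Bézout coefficients:
  1 = 17 - 8·2
  ... = 17·(73) + 155·(-8)
So 17·(73) ≡ 1 (mod 155); multiply by 74: x ≡ 5402 (mod 155).
Smallest nonnegative: x = 5402 mod 155 = 132.

132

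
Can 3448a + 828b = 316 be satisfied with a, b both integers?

gcd(3448, 828) = 4  (3448 = 4·828 + 136, 828 = 6·136 + 12, 136 = 11·12 + 4, 12 = 3·4).
4 divides 316, so integer solutions exist.

yes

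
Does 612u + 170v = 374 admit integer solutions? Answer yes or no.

gcd(612, 170) = 34  (612 = 3*170 + 102, 170 = 1*102 + 68, 102 = 1*68 + 34, 68 = 2*34).
34 divides 374, so integer solutions exist.

yes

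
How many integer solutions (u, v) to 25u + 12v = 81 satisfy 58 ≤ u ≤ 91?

gcd(25, 12):
  25 = 2×12 + 1
  12 = 12×1
so gcd(25, 12) = 1.
Back-substitute for Bézout coefficients:
  1 = 25 - 2×12
  ... = 25×(1) + 12×(-2)
Scale by 81: particular solution (81, -162); reduce u mod 12: (9, -12).
General solution: u = 9 + 12t, v = -12 - 25t for integer t.
58 ≤ 9 + 12t ≤ 91 gives t ∈ [5, 6], which is 2 values.

2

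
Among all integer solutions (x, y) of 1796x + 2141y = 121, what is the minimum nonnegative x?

161

gcd(2141, 1796):
  2141 = 1*1796 + 345
  1796 = 5*345 + 71
  345 = 4*71 + 61
  71 = 1*61 + 10
  61 = 6*10 + 1
  10 = 10*1
so gcd(2141, 1796) = 1.
1 divides 121, so solutions exist.
Back-substitute for Bézout coefficients:
  1 = 61 - 6*10
  ... = 1796*(-211) + 2141*(177)
Scale by 121/1 = 121: (x₀, y₀) = (-25531, 21417).
General solution: x = -25531 + 2141t, y = 21417 - 1796t for integer t.
x ≥ 0: smallest is -25531 mod 2141 = 161 (at t = 12), with y = -135.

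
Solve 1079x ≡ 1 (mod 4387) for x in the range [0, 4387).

gcd(4387, 1079) = 1.
By Bézout, 1079×(-309) + 4387×(76) = 1.
So 1079×-309 ≡ 1 (mod 4387), and -309 mod 4387 = 4078.

4078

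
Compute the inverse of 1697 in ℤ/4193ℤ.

593

gcd(4193, 1697) = 1.
By Bézout, 1697·(593) + 4193·(-240) = 1.
So 1697·593 ≡ 1 (mod 4193), and 593 mod 4193 = 593.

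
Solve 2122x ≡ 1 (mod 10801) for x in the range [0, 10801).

5146

gcd(10801, 2122) = 1  (10801 = 5·2122 + 191, 2122 = 11·191 + 21, 191 = 9·21 + 2, 21 = 10·2 + 1, 2 = 2·1).
Back-substituting, 2122·(5146) + 10801·(-1011) = 1.
So 2122·5146 ≡ 1 (mod 10801), and 5146 mod 10801 = 5146.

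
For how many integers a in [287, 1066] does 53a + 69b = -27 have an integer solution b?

gcd(69, 53):
  69 = 1·53 + 16
  53 = 3·16 + 5
  16 = 3·5 + 1
  5 = 5·1
so gcd(69, 53) = 1.
Back-substitute for Bézout coefficients:
  1 = 16 - 3·5
  ... = 53·(-13) + 69·(10)
Scale by -27: particular solution (351, -270); reduce a mod 69: (6, -5).
General solution: a = 6 + 69t, b = -5 - 53t for integer t.
287 ≤ 6 + 69t ≤ 1066 gives t ∈ [5, 15], which is 11 values.

11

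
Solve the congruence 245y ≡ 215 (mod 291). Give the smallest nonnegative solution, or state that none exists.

gcd(291, 245) = 1  (291 = 1×245 + 46, 245 = 5×46 + 15, 46 = 3×15 + 1, 15 = 15×1).
1 divides 215, so solutions exist.
Back-substituting, 245×(-19) + 291×(16) = 1.
So 245×(-19) ≡ 1 (mod 291); multiply by 215: y ≡ -4085 (mod 291).
Smallest nonnegative: y = -4085 mod 291 = 280.

280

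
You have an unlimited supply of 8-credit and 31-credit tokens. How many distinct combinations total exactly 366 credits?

Need nonnegative integers with 8j + 31k = 366.
gcd(8, 31) = 1, and 8·(4) + 31·(-1) = 1.
So (j₀, k₀) = (1464, -366); general j = 1464 + 31t, k = -366 - 8t.
j ≥ 0 ⇒ t ≥ -47; k ≥ 0 ⇒ t ≤ -46. That's 2 values of t.

2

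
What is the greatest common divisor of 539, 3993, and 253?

gcd(3993, 539) = 11  (3993 = 7*539 + 220, 539 = 2*220 + 99, 220 = 2*99 + 22, 99 = 4*22 + 11, 22 = 2*11).
gcd(11, 253) = 11.

11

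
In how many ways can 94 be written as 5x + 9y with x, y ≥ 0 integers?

gcd(9, 5) = 1.
By Bézout, 5*(2) + 9*(-1) = 1.
One solution: (8, 6).
General: x = 8 + 9t, y = 6 - 5t.
x ≥ 0 ⇒ t ≥ 0; y ≥ 0 ⇒ t ≤ 1. So t ∈ [0, 1]: 2 solutions.

2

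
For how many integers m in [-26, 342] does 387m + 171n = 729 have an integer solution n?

gcd(387, 171) = 9  (387 = 2*171 + 45, 171 = 3*45 + 36, 45 = 1*36 + 9, 36 = 4*9).
Back-substituting, 387*(4) + 171*(-9) = 9.
Scale by 81: particular solution (324, -729); reduce m mod 19: (1, 2).
General solution: m = 1 + 19t, n = 2 - 43t for integer t.
-26 ≤ 1 + 19t ≤ 342 gives t ∈ [-1, 17], which is 19 values.

19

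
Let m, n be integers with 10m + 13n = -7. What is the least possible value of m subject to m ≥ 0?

11

gcd(13, 10) = 1.
1 divides -7, so solutions exist.
By Bézout, 10*(4) + 13*(-3) = 1.
Scale by -7/1 = -7: (m₀, n₀) = (-28, 21).
General solution: m = -28 + 13t, n = 21 - 10t for integer t.
m ≥ 0: smallest is -28 mod 13 = 11 (at t = 3), with n = -9.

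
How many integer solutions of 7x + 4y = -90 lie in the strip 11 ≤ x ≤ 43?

gcd(7, 4):
  7 = 1*4 + 3
  4 = 1*3 + 1
  3 = 3*1
so gcd(7, 4) = 1.
Back-substitute for Bézout coefficients:
  1 = 4 - 1*3
  ... = 7*(-1) + 4*(2)
Scale by -90: particular solution (90, -180); reduce x mod 4: (2, -26).
General solution: x = 2 + 4t, y = -26 - 7t for integer t.
11 ≤ 2 + 4t ≤ 43 gives t ∈ [3, 10], which is 8 values.

8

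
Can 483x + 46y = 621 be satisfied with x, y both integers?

yes

gcd(483, 46) = 23  (483 = 10×46 + 23, 46 = 2×23).
23 divides 621, so integer solutions exist.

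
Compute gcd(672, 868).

28

gcd(868, 672) = 28  (868 = 1×672 + 196, 672 = 3×196 + 84, 196 = 2×84 + 28, 84 = 3×28).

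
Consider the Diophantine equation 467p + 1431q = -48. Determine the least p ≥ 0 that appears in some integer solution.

291

gcd(1431, 467):
  1431 = 3·467 + 30
  467 = 15·30 + 17
  30 = 1·17 + 13
  17 = 1·13 + 4
  13 = 3·4 + 1
  4 = 4·1
so gcd(1431, 467) = 1.
1 divides -48, so solutions exist.
Back-substitute for Bézout coefficients:
  1 = 13 - 3·4
  ... = 467·(-334) + 1431·(109)
Scale by -48/1 = -48: (p₀, q₀) = (16032, -5232).
General solution: p = 16032 + 1431t, q = -5232 - 467t for integer t.
p ≥ 0: smallest is 16032 mod 1431 = 291 (at t = -11), with q = -95.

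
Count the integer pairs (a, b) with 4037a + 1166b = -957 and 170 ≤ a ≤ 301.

1

gcd(4037, 1166) = 11  (4037 = 3×1166 + 539, 1166 = 2×539 + 88, 539 = 6×88 + 11, 88 = 8×11).
Back-substituting, 4037×(13) + 1166×(-45) = 11.
Scale by -87: particular solution (-1131, 3915); reduce a mod 106: (35, -122).
General solution: a = 35 + 106t, b = -122 - 367t for integer t.
170 ≤ 35 + 106t ≤ 301 gives t ∈ [2, 2], which is 1 value.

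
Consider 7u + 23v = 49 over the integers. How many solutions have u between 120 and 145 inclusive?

2

gcd(23, 7):
  23 = 3*7 + 2
  7 = 3*2 + 1
  2 = 2*1
so gcd(23, 7) = 1.
Back-substitute for Bézout coefficients:
  1 = 7 - 3*2
  ... = 7*(10) + 23*(-3)
Scale by 49: particular solution (490, -147); reduce u mod 23: (7, 0).
General solution: u = 7 + 23t, v = 0 - 7t for integer t.
120 ≤ 7 + 23t ≤ 145 gives t ∈ [5, 6], which is 2 values.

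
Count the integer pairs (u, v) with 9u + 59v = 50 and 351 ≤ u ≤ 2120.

30

gcd(59, 9):
  59 = 6×9 + 5
  9 = 1×5 + 4
  5 = 1×4 + 1
  4 = 4×1
so gcd(59, 9) = 1.
Back-substitute for Bézout coefficients:
  1 = 5 - 1×4
  ... = 9×(-13) + 59×(2)
Scale by 50: particular solution (-650, 100); reduce u mod 59: (58, -8).
General solution: u = 58 + 59t, v = -8 - 9t for integer t.
351 ≤ 58 + 59t ≤ 2120 gives t ∈ [5, 34], which is 30 values.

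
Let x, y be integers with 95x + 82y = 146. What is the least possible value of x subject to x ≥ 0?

gcd(95, 82):
  95 = 1·82 + 13
  82 = 6·13 + 4
  13 = 3·4 + 1
  4 = 4·1
so gcd(95, 82) = 1.
1 divides 146, so solutions exist.
Back-substitute for Bézout coefficients:
  1 = 13 - 3·4
  ... = 95·(19) + 82·(-22)
Scale by 146/1 = 146: (x₀, y₀) = (2774, -3212).
General solution: x = 2774 + 82t, y = -3212 - 95t for integer t.
x ≥ 0: smallest is 2774 mod 82 = 68 (at t = -33), with y = -77.

68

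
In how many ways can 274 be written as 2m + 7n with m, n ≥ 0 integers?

20

gcd(7, 2) = 1  (7 = 3·2 + 1, 2 = 2·1).
Back-substituting, 2·(-3) + 7·(1) = 1.
Scale by 274: one solution is (-822, 274). Reduce m mod 7: (4, 38).
General: m = 4 + 7t, n = 38 - 2t.
m ≥ 0 ⇒ t ≥ 0; n ≥ 0 ⇒ t ≤ 19. So t ∈ [0, 19]: 20 solutions.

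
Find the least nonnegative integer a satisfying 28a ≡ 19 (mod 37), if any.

gcd(37, 28) = 1  (37 = 1·28 + 9, 28 = 3·9 + 1, 9 = 9·1).
1 divides 19, so solutions exist.
Back-substituting, 28·(4) + 37·(-3) = 1.
So 28·(4) ≡ 1 (mod 37); multiply by 19: a ≡ 76 (mod 37).
Smallest nonnegative: a = 76 mod 37 = 2.

2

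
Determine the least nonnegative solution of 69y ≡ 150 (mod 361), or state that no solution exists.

269

gcd(361, 69) = 1.
1 divides 150, so solutions exist.
By Bézout, 69·(-68) + 361·(13) = 1.
So 69·(-68) ≡ 1 (mod 361); multiply by 150: y ≡ -10200 (mod 361).
Smallest nonnegative: y = -10200 mod 361 = 269.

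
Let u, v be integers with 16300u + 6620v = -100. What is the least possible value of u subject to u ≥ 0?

gcd(16300, 6620) = 20  (16300 = 2×6620 + 3060, 6620 = 2×3060 + 500, 3060 = 6×500 + 60, 500 = 8×60 + 20, 60 = 3×20).
20 divides -100, so solutions exist.
Back-substituting, 16300×(-106) + 6620×(261) = 20.
Scale by -100/20 = -5: (u₀, v₀) = (530, -1305).
General solution: u = 530 + 331t, v = -1305 - 815t for integer t.
u ≥ 0: smallest is 530 mod 331 = 199 (at t = -1), with v = -490.

199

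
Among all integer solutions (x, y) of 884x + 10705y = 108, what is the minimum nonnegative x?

97

gcd(10705, 884):
  10705 = 12×884 + 97
  884 = 9×97 + 11
  97 = 8×11 + 9
  11 = 1×9 + 2
  9 = 4×2 + 1
  2 = 2×1
so gcd(10705, 884) = 1.
1 divides 108, so solutions exist.
Back-substitute for Bézout coefficients:
  1 = 9 - 4×2
  ... = 884×(-4856) + 10705×(401)
Scale by 108/1 = 108: (x₀, y₀) = (-524448, 43308).
General solution: x = -524448 + 10705t, y = 43308 - 884t for integer t.
x ≥ 0: smallest is -524448 mod 10705 = 97 (at t = 49), with y = -8.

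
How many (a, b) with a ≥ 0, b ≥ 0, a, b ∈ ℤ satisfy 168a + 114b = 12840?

4

gcd(168, 114):
  168 = 1*114 + 54
  114 = 2*54 + 6
  54 = 9*6
so gcd(168, 114) = 6.
Back-substitute for Bézout coefficients:
  6 = 114 - 2*54
  ... = 168*(-2) + 114*(3)
Scale by 2140: one solution is (-4280, 6420). Reduce a mod 19: (14, 92).
General: a = 14 + 19t, b = 92 - 28t.
a ≥ 0 ⇒ t ≥ 0; b ≥ 0 ⇒ t ≤ 3. So t ∈ [0, 3]: 4 solutions.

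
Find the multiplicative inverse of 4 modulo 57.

gcd(57, 4) = 1  (57 = 14·4 + 1, 4 = 4·1).
Back-substituting, 4·(-14) + 57·(1) = 1.
So 4·-14 ≡ 1 (mod 57), and -14 mod 57 = 43.

43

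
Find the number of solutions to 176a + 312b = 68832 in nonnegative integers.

10

gcd(312, 176) = 8  (312 = 1*176 + 136, 176 = 1*136 + 40, 136 = 3*40 + 16, 40 = 2*16 + 8, 16 = 2*8).
Back-substituting, 176*(16) + 312*(-9) = 8.
Scale by 8604: one solution is (137664, -77436). Reduce a mod 39: (33, 202).
General: a = 33 + 39t, b = 202 - 22t.
a ≥ 0 ⇒ t ≥ 0; b ≥ 0 ⇒ t ≤ 9. So t ∈ [0, 9]: 10 solutions.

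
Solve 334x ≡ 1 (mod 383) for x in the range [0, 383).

gcd(383, 334) = 1.
By Bézout, 334×(-86) + 383×(75) = 1.
So 334×-86 ≡ 1 (mod 383), and -86 mod 383 = 297.

297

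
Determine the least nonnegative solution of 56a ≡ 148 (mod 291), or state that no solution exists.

65

gcd(291, 56) = 1.
1 divides 148, so solutions exist.
By Bézout, 56*(26) + 291*(-5) = 1.
So 56*(26) ≡ 1 (mod 291); multiply by 148: a ≡ 3848 (mod 291).
Smallest nonnegative: a = 3848 mod 291 = 65.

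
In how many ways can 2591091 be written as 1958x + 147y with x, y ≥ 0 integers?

9

gcd(1958, 147):
  1958 = 13·147 + 47
  147 = 3·47 + 6
  47 = 7·6 + 5
  6 = 1·5 + 1
  5 = 5·1
so gcd(1958, 147) = 1.
Back-substitute for Bézout coefficients:
  1 = 6 - 1·5
  ... = 1958·(-25) + 147·(333)
Scale by 2591091: one solution is (-64777275, 862833303). Reduce x mod 147: (39, 17107).
General: x = 39 + 147t, y = 17107 - 1958t.
x ≥ 0 ⇒ t ≥ 0; y ≥ 0 ⇒ t ≤ 8. So t ∈ [0, 8]: 9 solutions.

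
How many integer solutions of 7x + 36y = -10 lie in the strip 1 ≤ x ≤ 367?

gcd(36, 7) = 1  (36 = 5×7 + 1, 7 = 7×1).
Back-substituting, 7×(-5) + 36×(1) = 1.
Scale by -10: particular solution (50, -10); reduce x mod 36: (14, -3).
General solution: x = 14 + 36t, y = -3 - 7t for integer t.
1 ≤ 14 + 36t ≤ 367 gives t ∈ [0, 9], which is 10 values.

10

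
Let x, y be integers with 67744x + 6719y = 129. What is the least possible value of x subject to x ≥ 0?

546

gcd(67744, 6719):
  67744 = 10*6719 + 554
  6719 = 12*554 + 71
  554 = 7*71 + 57
  71 = 1*57 + 14
  57 = 4*14 + 1
  14 = 14*1
so gcd(67744, 6719) = 1.
1 divides 129, so solutions exist.
Back-substitute for Bézout coefficients:
  1 = 57 - 4*14
  ... = 67744*(473) + 6719*(-4769)
Scale by 129/1 = 129: (x₀, y₀) = (61017, -615201).
General solution: x = 61017 + 6719t, y = -615201 - 67744t for integer t.
x ≥ 0: smallest is 61017 mod 6719 = 546 (at t = -9), with y = -5505.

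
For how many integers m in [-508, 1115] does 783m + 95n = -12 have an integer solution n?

gcd(783, 95) = 1  (783 = 8·95 + 23, 95 = 4·23 + 3, 23 = 7·3 + 2, 3 = 1·2 + 1, 2 = 2·1).
Back-substituting, 783·(-33) + 95·(272) = 1.
Scale by -12: particular solution (396, -3264); reduce m mod 95: (16, -132).
General solution: m = 16 + 95t, n = -132 - 783t for integer t.
-508 ≤ 16 + 95t ≤ 1115 gives t ∈ [-5, 11], which is 17 values.

17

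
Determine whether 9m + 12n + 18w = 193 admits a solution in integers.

no

gcd(12, 9) = 3.
gcd(3, 18) = 3.
3 does not divide 193 (remainder 1), so no integer solutions.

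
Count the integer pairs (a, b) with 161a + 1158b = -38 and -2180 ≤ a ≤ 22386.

22

gcd(1158, 161) = 1  (1158 = 7*161 + 31, 161 = 5*31 + 6, 31 = 5*6 + 1, 6 = 6*1).
Back-substituting, 161*(-187) + 1158*(26) = 1.
Scale by -38: particular solution (7106, -988); reduce a mod 1158: (158, -22).
General solution: a = 158 + 1158t, b = -22 - 161t for integer t.
-2180 ≤ 158 + 1158t ≤ 22386 gives t ∈ [-2, 19], which is 22 values.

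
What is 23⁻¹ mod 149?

13

gcd(149, 23):
  149 = 6*23 + 11
  23 = 2*11 + 1
  11 = 11*1
so gcd(149, 23) = 1.
Back-substitute for Bézout coefficients:
  1 = 23 - 2*11
  ... = 23*(13) + 149*(-2)
So 23*13 ≡ 1 (mod 149), and 13 mod 149 = 13.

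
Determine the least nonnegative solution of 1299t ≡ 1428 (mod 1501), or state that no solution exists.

gcd(1501, 1299) = 1.
1 divides 1428, so solutions exist.
By Bézout, 1299×(-483) + 1501×(418) = 1.
So 1299×(-483) ≡ 1 (mod 1501); multiply by 1428: t ≡ -689724 (mod 1501).
Smallest nonnegative: t = -689724 mod 1501 = 736.

736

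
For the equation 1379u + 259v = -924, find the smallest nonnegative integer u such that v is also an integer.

gcd(1379, 259):
  1379 = 5·259 + 84
  259 = 3·84 + 7
  84 = 12·7
so gcd(1379, 259) = 7.
7 divides -924, so solutions exist.
Back-substitute for Bézout coefficients:
  7 = 259 - 3·84
  ... = 1379·(-3) + 259·(16)
Scale by -924/7 = -132: (u₀, v₀) = (396, -2112).
General solution: u = 396 + 37t, v = -2112 - 197t for integer t.
u ≥ 0: smallest is 396 mod 37 = 26 (at t = -10), with v = -142.

26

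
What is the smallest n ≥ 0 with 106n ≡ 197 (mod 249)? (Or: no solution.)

gcd(249, 106):
  249 = 2·106 + 37
  106 = 2·37 + 32
  37 = 1·32 + 5
  32 = 6·5 + 2
  5 = 2·2 + 1
  2 = 2·1
so gcd(249, 106) = 1.
1 divides 197, so solutions exist.
Back-substitute for Bézout coefficients:
  1 = 5 - 2·2
  ... = 106·(-101) + 249·(43)
So 106·(-101) ≡ 1 (mod 249); multiply by 197: n ≡ -19897 (mod 249).
Smallest nonnegative: n = -19897 mod 249 = 23.

23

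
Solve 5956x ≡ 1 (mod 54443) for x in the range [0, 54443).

gcd(54443, 5956) = 1.
By Bézout, 5956·(-24269) + 54443·(2655) = 1.
So 5956·-24269 ≡ 1 (mod 54443), and -24269 mod 54443 = 30174.

30174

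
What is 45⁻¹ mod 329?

gcd(329, 45):
  329 = 7·45 + 14
  45 = 3·14 + 3
  14 = 4·3 + 2
  3 = 1·2 + 1
  2 = 2·1
so gcd(329, 45) = 1.
Back-substitute for Bézout coefficients:
  1 = 3 - 1·2
  ... = 45·(117) + 329·(-16)
So 45·117 ≡ 1 (mod 329), and 117 mod 329 = 117.

117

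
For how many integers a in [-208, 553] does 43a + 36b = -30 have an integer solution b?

gcd(43, 36) = 1.
By Bézout, 43*(-5) + 36*(6) = 1.
Particular solution: (6, -8).
General solution: a = 6 + 36t, b = -8 - 43t for integer t.
-208 ≤ 6 + 36t ≤ 553 gives t ∈ [-5, 15], which is 21 values.

21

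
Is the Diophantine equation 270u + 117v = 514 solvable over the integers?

gcd(270, 117) = 9.
9 does not divide 514 (remainder 1), so no integer solutions.

no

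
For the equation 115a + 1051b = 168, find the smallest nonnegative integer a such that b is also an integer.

gcd(1051, 115) = 1.
1 divides 168, so solutions exist.
By Bézout, 115·(-329) + 1051·(36) = 1.
Scale by 168/1 = 168: (a₀, b₀) = (-55272, 6048).
General solution: a = -55272 + 1051t, b = 6048 - 115t for integer t.
a ≥ 0: smallest is -55272 mod 1051 = 431 (at t = 53), with b = -47.

431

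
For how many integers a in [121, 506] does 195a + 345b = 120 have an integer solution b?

17

gcd(345, 195) = 15.
By Bézout, 195×(-7) + 345×(4) = 15.
Particular solution: (13, -7).
General solution: a = 13 + 23t, b = -7 - 13t for integer t.
121 ≤ 13 + 23t ≤ 506 gives t ∈ [5, 21], which is 17 values.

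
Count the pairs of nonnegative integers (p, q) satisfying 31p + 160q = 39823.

8

gcd(160, 31) = 1.
By Bézout, 31×(31) + 160×(-6) = 1.
One solution: (113, 227).
General: p = 113 + 160t, q = 227 - 31t.
p ≥ 0 ⇒ t ≥ 0; q ≥ 0 ⇒ t ≤ 7. So t ∈ [0, 7]: 8 solutions.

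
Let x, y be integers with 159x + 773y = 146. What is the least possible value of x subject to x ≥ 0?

244

gcd(773, 159) = 1.
1 divides 146, so solutions exist.
By Bézout, 159×(-316) + 773×(65) = 1.
Scale by 146/1 = 146: (x₀, y₀) = (-46136, 9490).
General solution: x = -46136 + 773t, y = 9490 - 159t for integer t.
x ≥ 0: smallest is -46136 mod 773 = 244 (at t = 60), with y = -50.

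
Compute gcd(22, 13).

gcd(22, 13):
  22 = 1*13 + 9
  13 = 1*9 + 4
  9 = 2*4 + 1
  4 = 4*1
so gcd(22, 13) = 1.

1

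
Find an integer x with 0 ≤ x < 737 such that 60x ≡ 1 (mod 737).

86

gcd(737, 60):
  737 = 12×60 + 17
  60 = 3×17 + 9
  17 = 1×9 + 8
  9 = 1×8 + 1
  8 = 8×1
so gcd(737, 60) = 1.
Back-substitute for Bézout coefficients:
  1 = 9 - 1×8
  ... = 60×(86) + 737×(-7)
So 60×86 ≡ 1 (mod 737), and 86 mod 737 = 86.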